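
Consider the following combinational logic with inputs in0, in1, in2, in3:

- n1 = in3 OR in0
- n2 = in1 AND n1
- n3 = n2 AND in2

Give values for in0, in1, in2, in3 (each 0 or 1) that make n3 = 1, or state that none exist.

in0=1, in1=1, in2=1, in3=0

Check with in0=1, in1=1, in2=1, in3=0:
n1 = in3 OR in0 = 0 OR 1 = 1
n2 = in1 AND n1 = 1 AND 1 = 1
n3 = n2 AND in2 = 1 AND 1 = 1
So n3 = 1 as required.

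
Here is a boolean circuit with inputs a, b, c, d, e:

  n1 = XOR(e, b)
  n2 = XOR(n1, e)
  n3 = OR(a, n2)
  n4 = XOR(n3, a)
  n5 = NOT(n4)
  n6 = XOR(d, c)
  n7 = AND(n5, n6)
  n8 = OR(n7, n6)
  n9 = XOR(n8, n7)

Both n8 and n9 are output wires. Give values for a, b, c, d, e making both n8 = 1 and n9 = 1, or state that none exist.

Check with a=0, b=1, c=1, d=0, e=1:
n1 = XOR(e, b) = XOR(1, 1) = 0
n2 = XOR(n1, e) = XOR(0, 1) = 1
n3 = OR(a, n2) = OR(0, 1) = 1
n4 = XOR(n3, a) = XOR(1, 0) = 1
n5 = NOT(n4) = NOT 1 = 0
n6 = XOR(d, c) = XOR(0, 1) = 1
n7 = AND(n5, n6) = AND(0, 1) = 0
n8 = OR(n7, n6) = OR(0, 1) = 1
n9 = XOR(n8, n7) = XOR(1, 0) = 1
So n8 = 1 and n9 = 1.

a=0, b=1, c=1, d=0, e=1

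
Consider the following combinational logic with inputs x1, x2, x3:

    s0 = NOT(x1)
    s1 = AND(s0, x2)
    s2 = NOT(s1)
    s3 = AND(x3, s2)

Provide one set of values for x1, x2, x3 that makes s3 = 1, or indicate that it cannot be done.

x1=1 x2=0 x3=1

s3 = AND(x3, s2) must be 1, so both x3 = 1 and s2 = 1.
s2 = NOT(s1) must be 1, so s1 = 0.
Check with x1=1 x2=0 x3=1:
s0 = NOT(x1) = NOT 1 = 0
s1 = AND(s0, x2) = AND(0, 0) = 0
s2 = NOT(s1) = NOT 0 = 1
s3 = AND(x3, s2) = AND(1, 1) = 1
So s3 = 1 as required.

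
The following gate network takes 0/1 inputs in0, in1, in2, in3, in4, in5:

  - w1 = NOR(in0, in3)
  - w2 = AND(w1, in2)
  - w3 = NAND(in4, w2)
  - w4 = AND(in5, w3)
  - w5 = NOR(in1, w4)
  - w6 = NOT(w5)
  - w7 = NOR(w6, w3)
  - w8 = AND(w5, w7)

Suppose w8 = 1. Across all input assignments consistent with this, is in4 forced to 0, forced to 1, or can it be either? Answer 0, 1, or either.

w8 = AND(w5, w7) must be 1, so both w5 = 1 and w7 = 1.
w5 = NOR(in1, w4) must be 1, so both in1 = 0 and w4 = 0.
Every assignment with w8 = 1 has in4 = 1; there are 2 such assignment(s).
  in0=0, in1=0, in2=1, in3=0, in4=1, in5=0
  in0=0, in1=0, in2=1, in3=0, in4=1, in5=1

1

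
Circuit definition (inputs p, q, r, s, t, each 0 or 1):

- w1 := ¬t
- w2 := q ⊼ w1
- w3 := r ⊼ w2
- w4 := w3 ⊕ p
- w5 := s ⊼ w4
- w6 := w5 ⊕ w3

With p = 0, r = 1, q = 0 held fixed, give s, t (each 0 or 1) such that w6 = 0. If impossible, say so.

With p = 0, r = 1, q = 0 fixed, none of the 4 settings of s, t give w6 = 0.
For example, with s=0, t=1:
w1 = ¬t = ¬1 = 0
w2 = q ⊼ w1 = 0 ⊼ 0 = 1
w3 = r ⊼ w2 = 1 ⊼ 1 = 0
w4 = w3 ⊕ p = 0 ⊕ 0 = 0
w5 = s ⊼ w4 = 0 ⊼ 0 = 1
w6 = w5 ⊕ w3 = 1 ⊕ 0 = 1
giving w6 = 1 ≠ 0.

no solution exists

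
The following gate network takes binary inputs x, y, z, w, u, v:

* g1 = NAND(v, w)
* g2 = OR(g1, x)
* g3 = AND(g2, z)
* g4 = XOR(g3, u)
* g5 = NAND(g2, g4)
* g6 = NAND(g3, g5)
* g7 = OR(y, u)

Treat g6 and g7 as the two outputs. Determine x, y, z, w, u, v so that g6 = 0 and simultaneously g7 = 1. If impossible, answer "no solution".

x=1 y=1 z=1 w=1 u=1 v=1

Check with x=1 y=1 z=1 w=1 u=1 v=1:
g1 = NAND(v, w) = NAND(1, 1) = 0
g2 = OR(g1, x) = OR(0, 1) = 1
g3 = AND(g2, z) = AND(1, 1) = 1
g4 = XOR(g3, u) = XOR(1, 1) = 0
g5 = NAND(g2, g4) = NAND(1, 0) = 1
g6 = NAND(g3, g5) = NAND(1, 1) = 0
g7 = OR(y, u) = OR(1, 1) = 1
So g6 = 0 and g7 = 1.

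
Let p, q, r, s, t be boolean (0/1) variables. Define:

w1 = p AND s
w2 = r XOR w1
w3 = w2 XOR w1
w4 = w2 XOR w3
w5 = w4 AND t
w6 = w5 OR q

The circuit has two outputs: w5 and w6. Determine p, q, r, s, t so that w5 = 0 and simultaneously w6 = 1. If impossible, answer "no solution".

Check with p=1, q=1, r=0, s=0, t=1:
w1 = p AND s = 1 AND 0 = 0
w2 = r XOR w1 = 0 XOR 0 = 0
w3 = w2 XOR w1 = 0 XOR 0 = 0
w4 = w2 XOR w3 = 0 XOR 0 = 0
w5 = w4 AND t = 0 AND 1 = 0
w6 = w5 OR q = 0 OR 1 = 1
So w5 = 0 and w6 = 1.

p=1, q=1, r=0, s=0, t=1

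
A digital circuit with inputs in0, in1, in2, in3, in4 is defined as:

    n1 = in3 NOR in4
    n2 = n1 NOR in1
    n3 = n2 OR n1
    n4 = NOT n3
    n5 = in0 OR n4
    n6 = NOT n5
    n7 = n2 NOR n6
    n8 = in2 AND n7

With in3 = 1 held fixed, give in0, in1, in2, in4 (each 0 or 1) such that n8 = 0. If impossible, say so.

in0=1, in1=1, in2=0, in4=0

Check with in3 = 1 and in0=1, in1=1, in2=0, in4=0:
n1 = in3 NOR in4 = 1 NOR 0 = 0
n2 = n1 NOR in1 = 0 NOR 1 = 0
n3 = n2 OR n1 = 0 OR 0 = 0
n4 = NOT n3 = NOT 0 = 1
n5 = in0 OR n4 = 1 OR 1 = 1
n6 = NOT n5 = NOT 1 = 0
n7 = n2 NOR n6 = 0 NOR 0 = 1
n8 = in2 AND n7 = 0 AND 1 = 0
So n8 = 0.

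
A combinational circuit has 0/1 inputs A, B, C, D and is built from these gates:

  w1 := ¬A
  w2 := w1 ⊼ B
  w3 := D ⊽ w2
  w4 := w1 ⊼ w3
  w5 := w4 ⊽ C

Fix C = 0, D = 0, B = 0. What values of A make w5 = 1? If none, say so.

no solution exists

With C = 0, D = 0, B = 0 fixed, none of the 2 settings of A give w5 = 1.
For example, with A=1:
w1 = ¬A = ¬1 = 0
w2 = w1 ⊼ B = 0 ⊼ 0 = 1
w3 = D ⊽ w2 = 0 ⊽ 1 = 0
w4 = w1 ⊼ w3 = 0 ⊼ 0 = 1
w5 = w4 ⊽ C = 1 ⊽ 0 = 0
giving w5 = 0 ≠ 1.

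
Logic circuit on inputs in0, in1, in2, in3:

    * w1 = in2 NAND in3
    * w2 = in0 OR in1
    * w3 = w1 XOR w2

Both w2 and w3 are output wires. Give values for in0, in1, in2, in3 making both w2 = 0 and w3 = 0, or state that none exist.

in0=0, in1=0, in2=1, in3=1

Check with in0=0, in1=0, in2=1, in3=1:
w1 = in2 NAND in3 = 1 NAND 1 = 0
w2 = in0 OR in1 = 0 OR 0 = 0
w3 = w1 XOR w2 = 0 XOR 0 = 0
So w2 = 0 and w3 = 0.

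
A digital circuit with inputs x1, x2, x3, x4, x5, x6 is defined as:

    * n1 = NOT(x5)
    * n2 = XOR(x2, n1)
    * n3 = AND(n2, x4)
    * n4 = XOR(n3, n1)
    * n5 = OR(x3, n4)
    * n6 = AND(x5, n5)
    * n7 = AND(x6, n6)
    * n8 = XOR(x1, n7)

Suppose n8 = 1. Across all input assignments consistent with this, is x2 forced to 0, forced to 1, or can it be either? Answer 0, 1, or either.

either

Both values of x2 occur among assignments with n8 = 1:
  x2=0: x1=0, x2=0, x3=1, x4=0, x5=1, x6=1
  x2=1: x1=0, x2=1, x3=0, x4=1, x5=1, x6=1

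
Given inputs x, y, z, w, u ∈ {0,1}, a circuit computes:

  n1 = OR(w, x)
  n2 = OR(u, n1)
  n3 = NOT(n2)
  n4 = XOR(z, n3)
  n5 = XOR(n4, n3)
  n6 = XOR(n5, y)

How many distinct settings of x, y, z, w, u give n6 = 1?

n6 = XOR(n5, y) must be 1, so n5 and y differ.
Enumerating the 32 input combinations, 16 give n6 = 1 and 16 give n6 = 0.

16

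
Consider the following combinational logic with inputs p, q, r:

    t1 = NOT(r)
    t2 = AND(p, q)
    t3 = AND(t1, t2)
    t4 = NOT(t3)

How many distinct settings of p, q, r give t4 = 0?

1

t4 = NOT(t3) must be 0, so t3 = 1.
t3 = AND(t1, t2) must be 1, so both t1 = 1 and t2 = 1.
t1 = NOT(r) must be 1, so r = 0.
Satisfying assignments:
  p=1, q=1, r=0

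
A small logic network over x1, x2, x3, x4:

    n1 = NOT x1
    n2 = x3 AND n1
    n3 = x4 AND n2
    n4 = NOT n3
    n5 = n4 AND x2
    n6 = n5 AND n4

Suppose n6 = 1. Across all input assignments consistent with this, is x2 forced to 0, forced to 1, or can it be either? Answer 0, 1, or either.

n6 = n5 AND n4 must be 1, so both n5 = 1 and n4 = 1.
n5 = n4 AND x2 must be 1, so both n4 = 1 and x2 = 1.
n4 = NOT n3 must be 1, so n3 = 0.
Every assignment with n6 = 1 has x2 = 1; there are 7 such assignment(s).

1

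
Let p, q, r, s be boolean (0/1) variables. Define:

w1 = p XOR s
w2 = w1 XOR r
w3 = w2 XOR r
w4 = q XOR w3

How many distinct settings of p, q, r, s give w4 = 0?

w4 = q XOR w3 must be 0, so q and w3 are equal.
Enumerating the 16 input combinations, 8 give w4 = 0 and 8 give w4 = 1.

8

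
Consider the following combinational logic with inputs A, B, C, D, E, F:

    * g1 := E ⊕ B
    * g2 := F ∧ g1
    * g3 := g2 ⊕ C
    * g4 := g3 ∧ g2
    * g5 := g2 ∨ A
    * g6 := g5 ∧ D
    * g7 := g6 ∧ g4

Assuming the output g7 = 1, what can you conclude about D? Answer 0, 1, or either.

g7 = g6 ∧ g4 must be 1, so both g6 = 1 and g4 = 1.
g6 = g5 ∧ D must be 1, so both g5 = 1 and D = 1.
Every assignment with g7 = 1 has D = 1; there are 4 such assignment(s).
  A=0, B=0, C=0, D=1, E=1, F=1
  A=0, B=1, C=0, D=1, E=0, F=1
  A=1, B=0, C=0, D=1, E=1, F=1
  A=1, B=1, C=0, D=1, E=0, F=1

1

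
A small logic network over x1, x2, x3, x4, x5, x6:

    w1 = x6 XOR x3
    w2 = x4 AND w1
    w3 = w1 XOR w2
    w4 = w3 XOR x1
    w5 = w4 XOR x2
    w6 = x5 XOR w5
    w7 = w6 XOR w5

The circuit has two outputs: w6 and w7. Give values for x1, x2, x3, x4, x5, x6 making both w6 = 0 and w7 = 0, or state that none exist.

Check with x1=1 x2=1 x3=0 x4=0 x5=0 x6=0:
w1 = x6 XOR x3 = 0 XOR 0 = 0
w2 = x4 AND w1 = 0 AND 0 = 0
w3 = w1 XOR w2 = 0 XOR 0 = 0
w4 = w3 XOR x1 = 0 XOR 1 = 1
w5 = w4 XOR x2 = 1 XOR 1 = 0
w6 = x5 XOR w5 = 0 XOR 0 = 0
w7 = w6 XOR w5 = 0 XOR 0 = 0
So w6 = 0 and w7 = 0.

x1=1 x2=1 x3=0 x4=0 x5=0 x6=0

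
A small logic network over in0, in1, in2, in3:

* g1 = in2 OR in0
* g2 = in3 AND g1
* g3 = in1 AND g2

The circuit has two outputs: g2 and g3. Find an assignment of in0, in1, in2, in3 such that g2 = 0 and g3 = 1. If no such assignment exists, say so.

no solution exists

Across all 16 input combinations, none give both g2 = 0 and g3 = 1.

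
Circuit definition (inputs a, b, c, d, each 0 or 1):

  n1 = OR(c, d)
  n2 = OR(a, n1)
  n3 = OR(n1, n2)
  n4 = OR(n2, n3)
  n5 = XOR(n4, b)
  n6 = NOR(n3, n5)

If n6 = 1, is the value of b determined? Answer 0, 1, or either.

n6 = NOR(n3, n5) must be 1, so both n3 = 0 and n5 = 0.
Every assignment with n6 = 1 has b = 0; there are 1 such assignment(s).
  a=0, b=0, c=0, d=0

0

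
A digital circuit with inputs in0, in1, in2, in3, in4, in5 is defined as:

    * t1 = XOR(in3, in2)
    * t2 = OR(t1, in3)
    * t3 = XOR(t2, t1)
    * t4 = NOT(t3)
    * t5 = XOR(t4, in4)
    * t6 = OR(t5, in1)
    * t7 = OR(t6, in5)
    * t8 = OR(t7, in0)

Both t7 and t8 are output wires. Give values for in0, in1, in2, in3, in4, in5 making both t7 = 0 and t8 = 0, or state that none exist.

Check with in0=0, in1=0, in2=1, in3=0, in4=1, in5=0:
t1 = XOR(in3, in2) = XOR(0, 1) = 1
t2 = OR(t1, in3) = OR(1, 0) = 1
t3 = XOR(t2, t1) = XOR(1, 1) = 0
t4 = NOT(t3) = NOT 0 = 1
t5 = XOR(t4, in4) = XOR(1, 1) = 0
t6 = OR(t5, in1) = OR(0, 0) = 0
t7 = OR(t6, in5) = OR(0, 0) = 0
t8 = OR(t7, in0) = OR(0, 0) = 0
So t7 = 0 and t8 = 0.

in0=0, in1=0, in2=1, in3=0, in4=1, in5=0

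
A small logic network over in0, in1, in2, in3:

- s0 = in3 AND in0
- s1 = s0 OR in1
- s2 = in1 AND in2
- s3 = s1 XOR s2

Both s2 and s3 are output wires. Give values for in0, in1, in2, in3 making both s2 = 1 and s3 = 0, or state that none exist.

Check with in0=1, in1=1, in2=1, in3=1:
s0 = in3 AND in0 = 1 AND 1 = 1
s1 = s0 OR in1 = 1 OR 1 = 1
s2 = in1 AND in2 = 1 AND 1 = 1
s3 = s1 XOR s2 = 1 XOR 1 = 0
So s2 = 1 and s3 = 0.

in0=1, in1=1, in2=1, in3=1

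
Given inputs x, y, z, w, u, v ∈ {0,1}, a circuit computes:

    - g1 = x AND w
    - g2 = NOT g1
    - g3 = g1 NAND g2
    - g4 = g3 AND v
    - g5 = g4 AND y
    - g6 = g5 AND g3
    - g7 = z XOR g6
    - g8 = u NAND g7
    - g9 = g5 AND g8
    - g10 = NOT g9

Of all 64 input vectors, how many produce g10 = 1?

g10 = NOT g9 must be 1, so g9 = 0.
g9 = g5 AND g8 must be 0, so at least one of g5, g8 is 0.
Enumerating the 64 input combinations, 52 give g10 = 1 and 12 give g10 = 0.

52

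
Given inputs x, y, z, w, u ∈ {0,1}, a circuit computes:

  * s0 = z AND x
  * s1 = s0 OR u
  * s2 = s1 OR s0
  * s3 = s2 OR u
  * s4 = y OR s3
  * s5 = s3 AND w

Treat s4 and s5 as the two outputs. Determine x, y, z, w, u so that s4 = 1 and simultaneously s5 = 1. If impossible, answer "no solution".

x=1 y=1 z=1 w=1 u=1

Check with x=1 y=1 z=1 w=1 u=1:
s0 = z AND x = 1 AND 1 = 1
s1 = s0 OR u = 1 OR 1 = 1
s2 = s1 OR s0 = 1 OR 1 = 1
s3 = s2 OR u = 1 OR 1 = 1
s4 = y OR s3 = 1 OR 1 = 1
s5 = s3 AND w = 1 AND 1 = 1
So s4 = 1 and s5 = 1.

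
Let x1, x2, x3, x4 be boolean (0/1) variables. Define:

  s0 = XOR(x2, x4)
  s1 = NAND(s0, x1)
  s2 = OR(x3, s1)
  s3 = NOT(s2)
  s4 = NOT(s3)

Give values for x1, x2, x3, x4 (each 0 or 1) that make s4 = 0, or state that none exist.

s4 = NOT(s3) must be 0, so s3 = 1.
s3 = NOT(s2) must be 1, so s2 = 0.
Check with x1=1 x2=0 x3=0 x4=1:
s0 = XOR(x2, x4) = XOR(0, 1) = 1
s1 = NAND(s0, x1) = NAND(1, 1) = 0
s2 = OR(x3, s1) = OR(0, 0) = 0
s3 = NOT(s2) = NOT 0 = 1
s4 = NOT(s3) = NOT 1 = 0
So s4 = 0 as required.

x1=1 x2=0 x3=0 x4=1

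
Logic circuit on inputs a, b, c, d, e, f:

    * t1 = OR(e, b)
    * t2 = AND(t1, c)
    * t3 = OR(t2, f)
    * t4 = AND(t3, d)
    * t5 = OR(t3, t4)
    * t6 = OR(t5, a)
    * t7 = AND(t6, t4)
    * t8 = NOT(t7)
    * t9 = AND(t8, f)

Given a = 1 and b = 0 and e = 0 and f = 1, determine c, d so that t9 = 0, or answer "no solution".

c=1, d=1

t9 = AND(t8, f) must be 0, so at least one of t8, f is 0.
Check with a = 1 and b = 0 and e = 0 and f = 1 and c=1, d=1:
t1 = OR(e, b) = OR(0, 0) = 0
t2 = AND(t1, c) = AND(0, 1) = 0
t3 = OR(t2, f) = OR(0, 1) = 1
t4 = AND(t3, d) = AND(1, 1) = 1
t5 = OR(t3, t4) = OR(1, 1) = 1
t6 = OR(t5, a) = OR(1, 1) = 1
t7 = AND(t6, t4) = AND(1, 1) = 1
t8 = NOT(t7) = NOT 1 = 0
t9 = AND(t8, f) = AND(0, 1) = 0
So t9 = 0.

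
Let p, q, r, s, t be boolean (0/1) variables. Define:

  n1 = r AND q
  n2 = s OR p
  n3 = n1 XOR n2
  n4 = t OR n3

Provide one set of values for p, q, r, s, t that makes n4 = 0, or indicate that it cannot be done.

p=0, q=0, r=1, s=0, t=0

Check with p=0, q=0, r=1, s=0, t=0:
n1 = r AND q = 1 AND 0 = 0
n2 = s OR p = 0 OR 0 = 0
n3 = n1 XOR n2 = 0 XOR 0 = 0
n4 = t OR n3 = 0 OR 0 = 0
So n4 = 0 as required.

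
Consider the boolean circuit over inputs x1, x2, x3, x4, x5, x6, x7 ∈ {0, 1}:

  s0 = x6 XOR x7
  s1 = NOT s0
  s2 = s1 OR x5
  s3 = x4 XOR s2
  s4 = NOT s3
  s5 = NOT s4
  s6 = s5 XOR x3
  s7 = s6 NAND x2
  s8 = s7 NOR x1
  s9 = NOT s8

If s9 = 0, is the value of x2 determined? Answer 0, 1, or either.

1

s9 = NOT s8 must be 0, so s8 = 1.
s8 = s7 NOR x1 must be 1, so both s7 = 0 and x1 = 0.
Every assignment with s9 = 0 has x2 = 1; there are 16 such assignment(s).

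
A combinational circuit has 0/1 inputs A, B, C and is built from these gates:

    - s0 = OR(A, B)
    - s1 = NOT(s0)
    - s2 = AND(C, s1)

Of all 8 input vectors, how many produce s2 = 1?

1

s2 = AND(C, s1) must be 1, so both C = 1 and s1 = 1.
s1 = NOT(s0) must be 1, so s0 = 0.
Satisfying assignments:
  A=0, B=0, C=1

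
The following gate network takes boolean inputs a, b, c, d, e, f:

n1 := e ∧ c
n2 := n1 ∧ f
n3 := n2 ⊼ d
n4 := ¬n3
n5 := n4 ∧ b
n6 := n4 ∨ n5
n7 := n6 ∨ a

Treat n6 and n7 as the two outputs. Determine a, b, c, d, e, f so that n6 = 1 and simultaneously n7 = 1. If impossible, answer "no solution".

Check with a=0, b=0, c=1, d=1, e=1, f=1:
n1 = e ∧ c = 1 ∧ 1 = 1
n2 = n1 ∧ f = 1 ∧ 1 = 1
n3 = n2 ⊼ d = 1 ⊼ 1 = 0
n4 = ¬n3 = ¬0 = 1
n5 = n4 ∧ b = 1 ∧ 0 = 0
n6 = n4 ∨ n5 = 1 ∨ 0 = 1
n7 = n6 ∨ a = 1 ∨ 0 = 1
So n6 = 1 and n7 = 1.

a=0, b=0, c=1, d=1, e=1, f=1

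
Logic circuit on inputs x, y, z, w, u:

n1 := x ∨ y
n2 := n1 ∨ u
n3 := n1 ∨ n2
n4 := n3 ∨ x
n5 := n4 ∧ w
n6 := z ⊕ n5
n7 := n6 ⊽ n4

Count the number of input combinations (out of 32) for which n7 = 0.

30

n7 = n6 ⊽ n4 must be 0, so at least one of n6, n4 is 1.
Enumerating the 32 input combinations, 30 give n7 = 0 and 2 give n7 = 1.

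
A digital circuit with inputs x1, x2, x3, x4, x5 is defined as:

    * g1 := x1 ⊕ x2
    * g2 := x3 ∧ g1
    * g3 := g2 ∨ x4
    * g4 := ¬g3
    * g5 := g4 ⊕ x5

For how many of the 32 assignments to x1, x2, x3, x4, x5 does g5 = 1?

g5 = g4 ⊕ x5 must be 1, so g4 and x5 differ.
Enumerating the 32 input combinations, 16 give g5 = 1 and 16 give g5 = 0.

16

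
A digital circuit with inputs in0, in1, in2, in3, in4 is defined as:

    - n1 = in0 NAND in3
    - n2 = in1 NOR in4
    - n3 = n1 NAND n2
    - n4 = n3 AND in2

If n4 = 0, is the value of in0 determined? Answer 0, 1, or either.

either

Both values of in0 occur among assignments with n4 = 0:
  in0=0: in0=0, in1=0, in2=0, in3=0, in4=0
  in0=1: in0=1, in1=0, in2=0, in3=0, in4=0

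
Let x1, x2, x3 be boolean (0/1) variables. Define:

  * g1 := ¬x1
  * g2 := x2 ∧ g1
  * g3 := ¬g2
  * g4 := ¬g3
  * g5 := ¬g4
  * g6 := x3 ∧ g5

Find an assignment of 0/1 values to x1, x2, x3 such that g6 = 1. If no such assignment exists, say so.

x1=1, x2=0, x3=1

g6 = x3 ∧ g5 must be 1, so both x3 = 1 and g5 = 1.
Check with x1=1, x2=0, x3=1:
g1 = ¬x1 = ¬1 = 0
g2 = x2 ∧ g1 = 0 ∧ 0 = 0
g3 = ¬g2 = ¬0 = 1
g4 = ¬g3 = ¬1 = 0
g5 = ¬g4 = ¬0 = 1
g6 = x3 ∧ g5 = 1 ∧ 1 = 1
So g6 = 1 as required.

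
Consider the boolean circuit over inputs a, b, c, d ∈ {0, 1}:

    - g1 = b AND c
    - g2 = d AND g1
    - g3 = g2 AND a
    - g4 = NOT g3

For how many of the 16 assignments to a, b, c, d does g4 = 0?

1

g4 = NOT g3 must be 0, so g3 = 1.
Satisfying assignments:
  a=1, b=1, c=1, d=1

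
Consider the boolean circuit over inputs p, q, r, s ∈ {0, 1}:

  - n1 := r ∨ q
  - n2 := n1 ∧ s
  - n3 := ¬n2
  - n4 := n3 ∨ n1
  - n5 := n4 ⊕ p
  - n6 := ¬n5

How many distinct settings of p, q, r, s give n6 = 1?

8

n6 = ¬n5 must be 1, so n5 = 0.
n5 = n4 ⊕ p must be 0, so n4 and p are equal.
Enumerating the 16 input combinations, 8 give n6 = 1 and 8 give n6 = 0.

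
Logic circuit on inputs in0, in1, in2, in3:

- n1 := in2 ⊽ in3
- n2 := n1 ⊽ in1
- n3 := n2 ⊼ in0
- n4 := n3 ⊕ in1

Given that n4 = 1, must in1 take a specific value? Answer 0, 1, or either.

0

n4 = n3 ⊕ in1 must be 1, so n3 and in1 differ.
Every assignment with n4 = 1 has in1 = 0; there are 5 such assignment(s).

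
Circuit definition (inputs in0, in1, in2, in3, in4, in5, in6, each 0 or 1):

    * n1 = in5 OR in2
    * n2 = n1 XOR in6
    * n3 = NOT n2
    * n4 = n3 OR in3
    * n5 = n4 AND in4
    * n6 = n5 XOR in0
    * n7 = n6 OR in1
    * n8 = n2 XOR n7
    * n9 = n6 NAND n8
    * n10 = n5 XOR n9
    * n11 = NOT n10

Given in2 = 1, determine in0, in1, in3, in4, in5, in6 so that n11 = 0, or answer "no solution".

in0=0 in1=0 in3=1 in4=0 in5=0 in6=0

n11 = NOT n10 must be 0, so n10 = 1.
Check with in2 = 1 and in0=0, in1=0, in3=1, in4=0, in5=0, in6=0:
n1 = in5 OR in2 = 0 OR 1 = 1
n2 = n1 XOR in6 = 1 XOR 0 = 1
n3 = NOT n2 = NOT 1 = 0
n4 = n3 OR in3 = 0 OR 1 = 1
n5 = n4 AND in4 = 1 AND 0 = 0
n6 = n5 XOR in0 = 0 XOR 0 = 0
n7 = n6 OR in1 = 0 OR 0 = 0
n8 = n2 XOR n7 = 1 XOR 0 = 1
n9 = n6 NAND n8 = 0 NAND 1 = 1
n10 = n5 XOR n9 = 0 XOR 1 = 1
n11 = NOT n10 = NOT 1 = 0
So n11 = 0.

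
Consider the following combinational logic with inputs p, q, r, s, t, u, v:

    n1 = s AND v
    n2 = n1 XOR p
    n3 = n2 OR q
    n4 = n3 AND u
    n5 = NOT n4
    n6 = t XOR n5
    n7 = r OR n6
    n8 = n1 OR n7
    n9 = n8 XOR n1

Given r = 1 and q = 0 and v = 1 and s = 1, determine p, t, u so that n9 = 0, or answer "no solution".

p=1, t=0, u=0

n9 = n8 XOR n1 must be 0, so n8 and n1 are equal.
Check with r = 1 and q = 0 and v = 1 and s = 1 and p=1, t=0, u=0:
n1 = s AND v = 1 AND 1 = 1
n2 = n1 XOR p = 1 XOR 1 = 0
n3 = n2 OR q = 0 OR 0 = 0
n4 = n3 AND u = 0 AND 0 = 0
n5 = NOT n4 = NOT 0 = 1
n6 = t XOR n5 = 0 XOR 1 = 1
n7 = r OR n6 = 1 OR 1 = 1
n8 = n1 OR n7 = 1 OR 1 = 1
n9 = n8 XOR n1 = 1 XOR 1 = 0
So n9 = 0.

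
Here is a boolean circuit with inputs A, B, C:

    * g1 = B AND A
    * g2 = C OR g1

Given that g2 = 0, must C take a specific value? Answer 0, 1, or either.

0

g2 = C OR g1 must be 0, so both C = 0 and g1 = 0.
g1 = B AND A must be 0, so at least one of B, A is 0.
Every assignment with g2 = 0 has C = 0; there are 3 such assignment(s).
  A=0, B=0, C=0
  A=0, B=1, C=0
  A=1, B=0, C=0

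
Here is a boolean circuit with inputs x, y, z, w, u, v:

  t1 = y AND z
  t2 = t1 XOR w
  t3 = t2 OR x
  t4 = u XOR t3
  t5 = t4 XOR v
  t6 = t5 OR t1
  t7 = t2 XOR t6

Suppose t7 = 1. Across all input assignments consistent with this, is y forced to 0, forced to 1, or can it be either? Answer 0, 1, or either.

either

Both values of y occur among assignments with t7 = 1:
  y=0: x=0, y=0, z=0, w=0, u=0, v=1
  y=1: x=0, y=1, z=0, w=0, u=0, v=1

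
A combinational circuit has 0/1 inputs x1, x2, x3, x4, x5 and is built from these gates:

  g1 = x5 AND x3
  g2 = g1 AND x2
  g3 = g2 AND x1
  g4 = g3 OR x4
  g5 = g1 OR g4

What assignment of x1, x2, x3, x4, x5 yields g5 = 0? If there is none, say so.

g5 = g1 OR g4 must be 0, so both g1 = 0 and g4 = 0.
Check with x1=0, x2=1, x3=0, x4=0, x5=1:
g1 = x5 AND x3 = 1 AND 0 = 0
g2 = g1 AND x2 = 0 AND 1 = 0
g3 = g2 AND x1 = 0 AND 0 = 0
g4 = g3 OR x4 = 0 OR 0 = 0
g5 = g1 OR g4 = 0 OR 0 = 0
So g5 = 0 as required.

x1=0, x2=1, x3=0, x4=0, x5=1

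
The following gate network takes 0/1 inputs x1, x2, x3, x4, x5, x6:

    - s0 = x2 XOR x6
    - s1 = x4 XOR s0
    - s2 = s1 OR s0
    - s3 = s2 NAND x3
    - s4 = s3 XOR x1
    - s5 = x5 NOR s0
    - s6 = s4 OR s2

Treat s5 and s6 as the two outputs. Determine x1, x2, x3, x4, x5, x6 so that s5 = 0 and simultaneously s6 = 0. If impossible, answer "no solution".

Check with x1=1, x2=0, x3=1, x4=0, x5=1, x6=0:
s0 = x2 XOR x6 = 0 XOR 0 = 0
s1 = x4 XOR s0 = 0 XOR 0 = 0
s2 = s1 OR s0 = 0 OR 0 = 0
s3 = s2 NAND x3 = 0 NAND 1 = 1
s4 = s3 XOR x1 = 1 XOR 1 = 0
s5 = x5 NOR s0 = 1 NOR 0 = 0
s6 = s4 OR s2 = 0 OR 0 = 0
So s5 = 0 and s6 = 0.

x1=1, x2=0, x3=1, x4=0, x5=1, x6=0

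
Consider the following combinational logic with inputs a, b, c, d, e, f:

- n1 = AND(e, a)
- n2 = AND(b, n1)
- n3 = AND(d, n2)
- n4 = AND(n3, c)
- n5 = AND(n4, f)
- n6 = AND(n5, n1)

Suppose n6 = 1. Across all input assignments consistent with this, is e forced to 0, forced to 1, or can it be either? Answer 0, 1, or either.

1

n6 = AND(n5, n1) must be 1, so both n5 = 1 and n1 = 1.
n5 = AND(n4, f) must be 1, so both n4 = 1 and f = 1.
Every assignment with n6 = 1 has e = 1; there are 1 such assignment(s).
  a=1, b=1, c=1, d=1, e=1, f=1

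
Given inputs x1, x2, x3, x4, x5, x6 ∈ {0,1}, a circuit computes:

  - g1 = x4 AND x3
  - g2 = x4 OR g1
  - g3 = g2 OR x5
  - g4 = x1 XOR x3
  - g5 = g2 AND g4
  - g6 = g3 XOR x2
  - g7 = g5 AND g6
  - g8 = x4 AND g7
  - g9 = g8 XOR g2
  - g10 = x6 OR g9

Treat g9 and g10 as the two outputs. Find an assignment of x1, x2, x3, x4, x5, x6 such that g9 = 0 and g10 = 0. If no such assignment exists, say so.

Check with x1=1, x2=0, x3=0, x4=0, x5=1, x6=0:
g1 = x4 AND x3 = 0 AND 0 = 0
g2 = x4 OR g1 = 0 OR 0 = 0
g3 = g2 OR x5 = 0 OR 1 = 1
g4 = x1 XOR x3 = 1 XOR 0 = 1
g5 = g2 AND g4 = 0 AND 1 = 0
g6 = g3 XOR x2 = 1 XOR 0 = 1
g7 = g5 AND g6 = 0 AND 1 = 0
g8 = x4 AND g7 = 0 AND 0 = 0
g9 = g8 XOR g2 = 0 XOR 0 = 0
g10 = x6 OR g9 = 0 OR 0 = 0
So g9 = 0 and g10 = 0.

x1=1, x2=0, x3=0, x4=0, x5=1, x6=0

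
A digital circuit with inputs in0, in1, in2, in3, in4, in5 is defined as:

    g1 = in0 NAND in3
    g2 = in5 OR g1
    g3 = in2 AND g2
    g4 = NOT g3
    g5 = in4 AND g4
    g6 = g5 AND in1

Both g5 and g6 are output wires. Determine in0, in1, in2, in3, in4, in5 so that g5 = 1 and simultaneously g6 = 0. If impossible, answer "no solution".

Check with in0=0, in1=0, in2=0, in3=0, in4=1, in5=1:
g1 = in0 NAND in3 = 0 NAND 0 = 1
g2 = in5 OR g1 = 1 OR 1 = 1
g3 = in2 AND g2 = 0 AND 1 = 0
g4 = NOT g3 = NOT 0 = 1
g5 = in4 AND g4 = 1 AND 1 = 1
g6 = g5 AND in1 = 1 AND 0 = 0
So g5 = 1 and g6 = 0.

in0=0, in1=0, in2=0, in3=0, in4=1, in5=1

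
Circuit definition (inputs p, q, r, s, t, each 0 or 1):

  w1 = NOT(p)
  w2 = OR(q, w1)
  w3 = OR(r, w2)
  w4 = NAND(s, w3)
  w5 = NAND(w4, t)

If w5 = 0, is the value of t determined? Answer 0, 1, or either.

1

w5 = NAND(w4, t) must be 0, so both w4 = 1 and t = 1.
w4 = NAND(s, w3) must be 1, so at least one of s, w3 is 0.
Every assignment with w5 = 0 has t = 1; there are 9 such assignment(s).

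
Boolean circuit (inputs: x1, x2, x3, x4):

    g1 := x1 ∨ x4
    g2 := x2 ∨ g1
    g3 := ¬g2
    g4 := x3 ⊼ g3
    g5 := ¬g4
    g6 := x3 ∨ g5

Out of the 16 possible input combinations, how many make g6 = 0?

g6 = x3 ∨ g5 must be 0, so both x3 = 0 and g5 = 0.
g5 = ¬g4 must be 0, so g4 = 1.
g4 = x3 ⊼ g3 must be 1, so at least one of x3, g3 is 0.
Enumerating the 16 input combinations, 8 give g6 = 0 and 8 give g6 = 1.

8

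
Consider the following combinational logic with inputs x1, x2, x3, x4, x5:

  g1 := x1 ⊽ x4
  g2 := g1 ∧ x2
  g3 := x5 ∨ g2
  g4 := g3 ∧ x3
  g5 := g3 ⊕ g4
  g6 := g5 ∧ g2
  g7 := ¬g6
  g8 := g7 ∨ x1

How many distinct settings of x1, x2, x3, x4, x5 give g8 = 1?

30

g8 = g7 ∨ x1 must be 1, so at least one of g7, x1 is 1.
Enumerating the 32 input combinations, 30 give g8 = 1 and 2 give g8 = 0.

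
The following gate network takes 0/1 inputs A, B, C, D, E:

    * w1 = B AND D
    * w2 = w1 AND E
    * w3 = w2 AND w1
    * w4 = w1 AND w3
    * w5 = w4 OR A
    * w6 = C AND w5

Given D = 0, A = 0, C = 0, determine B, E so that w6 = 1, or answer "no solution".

With D = 0, A = 0, C = 0 fixed, none of the 4 settings of B, E give w6 = 1.
For example, with B=0, E=1:
w1 = B AND D = 0 AND 0 = 0
w2 = w1 AND E = 0 AND 1 = 0
w3 = w2 AND w1 = 0 AND 0 = 0
w4 = w1 AND w3 = 0 AND 0 = 0
w5 = w4 OR A = 0 OR 0 = 0
w6 = C AND w5 = 0 AND 0 = 0
giving w6 = 0 ≠ 1.

no solution exists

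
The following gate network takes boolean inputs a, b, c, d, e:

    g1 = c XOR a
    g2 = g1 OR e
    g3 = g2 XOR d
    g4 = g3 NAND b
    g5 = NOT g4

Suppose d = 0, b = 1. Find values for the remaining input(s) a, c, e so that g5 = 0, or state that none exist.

a=0, c=0, e=0

g5 = NOT g4 must be 0, so g4 = 1.
g4 = g3 NAND b must be 1, so at least one of g3, b is 0.
Check with d = 0, b = 1 and a=0, c=0, e=0:
g1 = c XOR a = 0 XOR 0 = 0
g2 = g1 OR e = 0 OR 0 = 0
g3 = g2 XOR d = 0 XOR 0 = 0
g4 = g3 NAND b = 0 NAND 1 = 1
g5 = NOT g4 = NOT 1 = 0
So g5 = 0.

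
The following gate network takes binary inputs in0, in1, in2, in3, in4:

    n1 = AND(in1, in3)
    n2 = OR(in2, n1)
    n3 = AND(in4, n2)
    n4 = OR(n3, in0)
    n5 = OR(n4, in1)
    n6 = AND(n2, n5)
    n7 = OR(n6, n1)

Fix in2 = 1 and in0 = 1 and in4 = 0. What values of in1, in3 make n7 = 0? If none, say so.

With in2 = 1 and in0 = 1 and in4 = 0 fixed, none of the 4 settings of in1, in3 give n7 = 0.
For example, with in1=1, in3=1:
n1 = AND(in1, in3) = AND(1, 1) = 1
n2 = OR(in2, n1) = OR(1, 1) = 1
n3 = AND(in4, n2) = AND(0, 1) = 0
n4 = OR(n3, in0) = OR(0, 1) = 1
n5 = OR(n4, in1) = OR(1, 1) = 1
n6 = AND(n2, n5) = AND(1, 1) = 1
n7 = OR(n6, n1) = OR(1, 1) = 1
giving n7 = 1 ≠ 0.

no solution exists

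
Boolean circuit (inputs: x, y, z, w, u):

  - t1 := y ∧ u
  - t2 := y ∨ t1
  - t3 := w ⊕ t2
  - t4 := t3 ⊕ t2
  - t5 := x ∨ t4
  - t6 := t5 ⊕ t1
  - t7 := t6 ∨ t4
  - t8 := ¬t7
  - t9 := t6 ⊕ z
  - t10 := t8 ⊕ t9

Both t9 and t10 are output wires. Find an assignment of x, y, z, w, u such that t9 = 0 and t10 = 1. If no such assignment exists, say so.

Check with x=0 y=0 z=0 w=0 u=1:
t1 = y ∧ u = 0 ∧ 1 = 0
t2 = y ∨ t1 = 0 ∨ 0 = 0
t3 = w ⊕ t2 = 0 ⊕ 0 = 0
t4 = t3 ⊕ t2 = 0 ⊕ 0 = 0
t5 = x ∨ t4 = 0 ∨ 0 = 0
t6 = t5 ⊕ t1 = 0 ⊕ 0 = 0
t7 = t6 ∨ t4 = 0 ∨ 0 = 0
t8 = ¬t7 = ¬0 = 1
t9 = t6 ⊕ z = 0 ⊕ 0 = 0
t10 = t8 ⊕ t9 = 1 ⊕ 0 = 1
So t9 = 0 and t10 = 1.

x=0 y=0 z=0 w=0 u=1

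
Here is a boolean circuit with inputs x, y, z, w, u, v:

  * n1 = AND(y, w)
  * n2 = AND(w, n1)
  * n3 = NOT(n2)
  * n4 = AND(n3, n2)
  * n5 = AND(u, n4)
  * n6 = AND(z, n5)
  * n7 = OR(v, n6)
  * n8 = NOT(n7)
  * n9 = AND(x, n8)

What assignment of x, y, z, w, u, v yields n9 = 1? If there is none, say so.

x=1, y=1, z=0, w=0, u=1, v=0

n9 = AND(x, n8) must be 1, so both x = 1 and n8 = 1.
Check with x=1, y=1, z=0, w=0, u=1, v=0:
n1 = AND(y, w) = AND(1, 0) = 0
n2 = AND(w, n1) = AND(0, 0) = 0
n3 = NOT(n2) = NOT 0 = 1
n4 = AND(n3, n2) = AND(1, 0) = 0
n5 = AND(u, n4) = AND(1, 0) = 0
n6 = AND(z, n5) = AND(0, 0) = 0
n7 = OR(v, n6) = OR(0, 0) = 0
n8 = NOT(n7) = NOT 0 = 1
n9 = AND(x, n8) = AND(1, 1) = 1
So n9 = 1 as required.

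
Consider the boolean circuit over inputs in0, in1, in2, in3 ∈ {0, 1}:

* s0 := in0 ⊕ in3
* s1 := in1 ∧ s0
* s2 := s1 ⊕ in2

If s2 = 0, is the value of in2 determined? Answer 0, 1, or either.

either

Both values of in2 occur among assignments with s2 = 0:
  in2=0: in0=0, in1=0, in2=0, in3=0
  in2=1: in0=0, in1=1, in2=1, in3=1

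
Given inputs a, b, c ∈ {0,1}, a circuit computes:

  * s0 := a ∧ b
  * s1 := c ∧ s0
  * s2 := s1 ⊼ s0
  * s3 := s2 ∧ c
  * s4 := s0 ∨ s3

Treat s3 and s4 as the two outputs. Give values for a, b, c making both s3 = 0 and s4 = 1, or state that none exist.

a=1 b=1 c=0

Check with a=1 b=1 c=0:
s0 = a ∧ b = 1 ∧ 1 = 1
s1 = c ∧ s0 = 0 ∧ 1 = 0
s2 = s1 ⊼ s0 = 0 ⊼ 1 = 1
s3 = s2 ∧ c = 1 ∧ 0 = 0
s4 = s0 ∨ s3 = 1 ∨ 0 = 1
So s3 = 0 and s4 = 1.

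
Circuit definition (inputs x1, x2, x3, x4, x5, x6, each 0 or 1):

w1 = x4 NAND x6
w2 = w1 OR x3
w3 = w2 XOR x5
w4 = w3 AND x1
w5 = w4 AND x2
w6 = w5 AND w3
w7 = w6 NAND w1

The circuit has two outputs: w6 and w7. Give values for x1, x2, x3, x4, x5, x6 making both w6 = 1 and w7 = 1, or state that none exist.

x1=1, x2=1, x3=1, x4=1, x5=0, x6=1

Check with x1=1, x2=1, x3=1, x4=1, x5=0, x6=1:
w1 = x4 NAND x6 = 1 NAND 1 = 0
w2 = w1 OR x3 = 0 OR 1 = 1
w3 = w2 XOR x5 = 1 XOR 0 = 1
w4 = w3 AND x1 = 1 AND 1 = 1
w5 = w4 AND x2 = 1 AND 1 = 1
w6 = w5 AND w3 = 1 AND 1 = 1
w7 = w6 NAND w1 = 1 NAND 0 = 1
So w6 = 1 and w7 = 1.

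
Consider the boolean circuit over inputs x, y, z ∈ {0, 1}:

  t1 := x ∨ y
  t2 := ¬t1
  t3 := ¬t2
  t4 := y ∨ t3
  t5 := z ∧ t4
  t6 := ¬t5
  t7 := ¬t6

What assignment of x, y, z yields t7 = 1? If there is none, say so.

x=1, y=1, z=1

t7 = ¬t6 must be 1, so t6 = 0.
t6 = ¬t5 must be 0, so t5 = 1.
Check with x=1, y=1, z=1:
t1 = x ∨ y = 1 ∨ 1 = 1
t2 = ¬t1 = ¬1 = 0
t3 = ¬t2 = ¬0 = 1
t4 = y ∨ t3 = 1 ∨ 1 = 1
t5 = z ∧ t4 = 1 ∧ 1 = 1
t6 = ¬t5 = ¬1 = 0
t7 = ¬t6 = ¬0 = 1
So t7 = 1 as required.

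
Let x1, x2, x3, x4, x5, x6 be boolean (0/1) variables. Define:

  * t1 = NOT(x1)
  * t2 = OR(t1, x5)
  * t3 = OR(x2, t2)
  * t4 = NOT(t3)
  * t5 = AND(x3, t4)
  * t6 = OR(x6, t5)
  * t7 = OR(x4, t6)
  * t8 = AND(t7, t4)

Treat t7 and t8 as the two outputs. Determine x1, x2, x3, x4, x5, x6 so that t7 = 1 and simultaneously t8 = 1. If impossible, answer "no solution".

Check with x1=1, x2=0, x3=0, x4=1, x5=0, x6=1:
t1 = NOT(x1) = NOT 1 = 0
t2 = OR(t1, x5) = OR(0, 0) = 0
t3 = OR(x2, t2) = OR(0, 0) = 0
t4 = NOT(t3) = NOT 0 = 1
t5 = AND(x3, t4) = AND(0, 1) = 0
t6 = OR(x6, t5) = OR(1, 0) = 1
t7 = OR(x4, t6) = OR(1, 1) = 1
t8 = AND(t7, t4) = AND(1, 1) = 1
So t7 = 1 and t8 = 1.

x1=1, x2=0, x3=0, x4=1, x5=0, x6=1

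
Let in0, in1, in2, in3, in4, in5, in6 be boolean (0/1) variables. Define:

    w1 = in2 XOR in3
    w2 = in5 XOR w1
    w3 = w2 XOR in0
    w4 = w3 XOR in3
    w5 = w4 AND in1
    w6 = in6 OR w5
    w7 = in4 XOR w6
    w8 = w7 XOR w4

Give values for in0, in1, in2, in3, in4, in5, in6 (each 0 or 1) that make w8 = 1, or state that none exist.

in0=0 in1=1 in2=1 in3=1 in4=0 in5=1 in6=1

Check with in0=0 in1=1 in2=1 in3=1 in4=0 in5=1 in6=1:
w1 = in2 XOR in3 = 1 XOR 1 = 0
w2 = in5 XOR w1 = 1 XOR 0 = 1
w3 = w2 XOR in0 = 1 XOR 0 = 1
w4 = w3 XOR in3 = 1 XOR 1 = 0
w5 = w4 AND in1 = 0 AND 1 = 0
w6 = in6 OR w5 = 1 OR 0 = 1
w7 = in4 XOR w6 = 0 XOR 1 = 1
w8 = w7 XOR w4 = 1 XOR 0 = 1
So w8 = 1 as required.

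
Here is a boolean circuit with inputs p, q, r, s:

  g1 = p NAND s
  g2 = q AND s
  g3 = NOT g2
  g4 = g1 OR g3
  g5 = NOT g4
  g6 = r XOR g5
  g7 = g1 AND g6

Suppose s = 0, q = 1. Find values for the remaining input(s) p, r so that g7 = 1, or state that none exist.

p=0, r=1

g7 = g1 AND g6 must be 1, so both g1 = 1 and g6 = 1.
g1 = p NAND s must be 1, so at least one of p, s is 0.
Check with s = 0, q = 1 and p=0, r=1:
g1 = p NAND s = 0 NAND 0 = 1
g2 = q AND s = 1 AND 0 = 0
g3 = NOT g2 = NOT 0 = 1
g4 = g1 OR g3 = 1 OR 1 = 1
g5 = NOT g4 = NOT 1 = 0
g6 = r XOR g5 = 1 XOR 0 = 1
g7 = g1 AND g6 = 1 AND 1 = 1
So g7 = 1.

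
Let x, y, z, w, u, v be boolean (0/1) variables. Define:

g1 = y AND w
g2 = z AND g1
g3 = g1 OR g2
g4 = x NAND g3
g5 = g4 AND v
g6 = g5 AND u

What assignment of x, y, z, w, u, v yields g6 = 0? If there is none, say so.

Check with x=0, y=0, z=1, w=1, u=1, v=0:
g1 = y AND w = 0 AND 1 = 0
g2 = z AND g1 = 1 AND 0 = 0
g3 = g1 OR g2 = 0 OR 0 = 0
g4 = x NAND g3 = 0 NAND 0 = 1
g5 = g4 AND v = 1 AND 0 = 0
g6 = g5 AND u = 0 AND 1 = 0
So g6 = 0 as required.

x=0, y=0, z=1, w=1, u=1, v=0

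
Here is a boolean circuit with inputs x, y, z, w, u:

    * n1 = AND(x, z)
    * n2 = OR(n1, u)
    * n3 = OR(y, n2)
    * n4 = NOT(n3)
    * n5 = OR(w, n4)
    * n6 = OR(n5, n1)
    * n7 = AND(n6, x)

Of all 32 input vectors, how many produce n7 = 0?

19

n7 = AND(n6, x) must be 0, so at least one of n6, x is 0.
Enumerating the 32 input combinations, 19 give n7 = 0 and 13 give n7 = 1.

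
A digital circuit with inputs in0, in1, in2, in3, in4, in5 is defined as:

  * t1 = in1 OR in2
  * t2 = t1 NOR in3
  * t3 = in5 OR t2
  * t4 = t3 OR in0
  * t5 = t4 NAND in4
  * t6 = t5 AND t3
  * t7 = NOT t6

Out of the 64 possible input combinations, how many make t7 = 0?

t7 = NOT t6 must be 0, so t6 = 1.
t6 = t5 AND t3 must be 1, so both t5 = 1 and t3 = 1.
t5 = t4 NAND in4 must be 1, so at least one of t4, in4 is 0.
Enumerating the 64 input combinations, 18 give t7 = 0 and 46 give t7 = 1.

18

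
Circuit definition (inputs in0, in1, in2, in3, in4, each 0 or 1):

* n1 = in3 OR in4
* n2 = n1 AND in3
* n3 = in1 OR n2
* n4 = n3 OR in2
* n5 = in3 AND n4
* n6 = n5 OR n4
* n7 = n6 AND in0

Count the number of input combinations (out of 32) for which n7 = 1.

14

n7 = n6 AND in0 must be 1, so both n6 = 1 and in0 = 1.
Enumerating the 32 input combinations, 14 give n7 = 1 and 18 give n7 = 0.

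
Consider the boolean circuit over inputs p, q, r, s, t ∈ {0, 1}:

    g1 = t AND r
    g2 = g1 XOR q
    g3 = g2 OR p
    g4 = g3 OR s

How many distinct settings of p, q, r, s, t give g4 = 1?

g4 = g3 OR s must be 1, so at least one of g3, s is 1.
Enumerating the 32 input combinations, 28 give g4 = 1 and 4 give g4 = 0.

28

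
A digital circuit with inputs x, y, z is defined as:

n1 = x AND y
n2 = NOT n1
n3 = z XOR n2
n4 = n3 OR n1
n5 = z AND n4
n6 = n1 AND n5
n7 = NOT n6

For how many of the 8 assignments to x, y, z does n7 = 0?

1

n7 = NOT n6 must be 0, so n6 = 1.
n6 = n1 AND n5 must be 1, so both n1 = 1 and n5 = 1.
Enumerating the 8 input combinations, 1 give n7 = 0 and 7 give n7 = 1.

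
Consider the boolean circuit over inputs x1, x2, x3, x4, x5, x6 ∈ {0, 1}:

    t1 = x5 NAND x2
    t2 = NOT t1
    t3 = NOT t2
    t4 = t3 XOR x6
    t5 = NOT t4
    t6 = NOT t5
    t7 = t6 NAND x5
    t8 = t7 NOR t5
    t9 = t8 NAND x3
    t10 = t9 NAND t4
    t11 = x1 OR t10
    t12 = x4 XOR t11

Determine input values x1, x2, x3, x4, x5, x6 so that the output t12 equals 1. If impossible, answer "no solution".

x1=1 x2=0 x3=1 x4=0 x5=1 x6=1

t12 = x4 XOR t11 must be 1, so x4 and t11 differ.
Check with x1=1 x2=0 x3=1 x4=0 x5=1 x6=1:
t1 = x5 NAND x2 = 1 NAND 0 = 1
t2 = NOT t1 = NOT 1 = 0
t3 = NOT t2 = NOT 0 = 1
t4 = t3 XOR x6 = 1 XOR 1 = 0
t5 = NOT t4 = NOT 0 = 1
t6 = NOT t5 = NOT 1 = 0
t7 = t6 NAND x5 = 0 NAND 1 = 1
t8 = t7 NOR t5 = 1 NOR 1 = 0
t9 = t8 NAND x3 = 0 NAND 1 = 1
t10 = t9 NAND t4 = 1 NAND 0 = 1
t11 = x1 OR t10 = 1 OR 1 = 1
t12 = x4 XOR t11 = 0 XOR 1 = 1
So t12 = 1 as required.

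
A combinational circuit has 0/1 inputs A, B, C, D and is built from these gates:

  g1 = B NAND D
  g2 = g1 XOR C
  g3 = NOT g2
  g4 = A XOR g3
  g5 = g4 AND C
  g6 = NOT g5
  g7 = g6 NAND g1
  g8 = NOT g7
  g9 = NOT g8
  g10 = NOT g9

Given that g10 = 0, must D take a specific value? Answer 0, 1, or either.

Both values of D occur among assignments with g10 = 0:
  D=0: A=0, B=0, C=1, D=0
  D=1: A=0, B=0, C=1, D=1

either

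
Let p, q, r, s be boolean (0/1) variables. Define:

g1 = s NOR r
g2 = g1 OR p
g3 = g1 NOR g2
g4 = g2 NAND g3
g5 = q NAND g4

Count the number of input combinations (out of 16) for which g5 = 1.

g5 = q NAND g4 must be 1, so at least one of q, g4 is 0.
Enumerating the 16 input combinations, 8 give g5 = 1 and 8 give g5 = 0.

8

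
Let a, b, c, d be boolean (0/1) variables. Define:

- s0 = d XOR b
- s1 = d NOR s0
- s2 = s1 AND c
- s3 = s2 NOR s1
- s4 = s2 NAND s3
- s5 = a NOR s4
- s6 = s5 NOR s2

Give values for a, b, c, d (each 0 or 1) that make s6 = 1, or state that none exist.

s6 = s5 NOR s2 must be 1, so both s5 = 0 and s2 = 0.
s5 = a NOR s4 must be 0, so at least one of a, s4 is 1.
Check with a=0, b=0, c=1, d=1:
s0 = d XOR b = 1 XOR 0 = 1
s1 = d NOR s0 = 1 NOR 1 = 0
s2 = s1 AND c = 0 AND 1 = 0
s3 = s2 NOR s1 = 0 NOR 0 = 1
s4 = s2 NAND s3 = 0 NAND 1 = 1
s5 = a NOR s4 = 0 NOR 1 = 0
s6 = s5 NOR s2 = 0 NOR 0 = 1
So s6 = 1 as required.

a=0, b=0, c=1, d=1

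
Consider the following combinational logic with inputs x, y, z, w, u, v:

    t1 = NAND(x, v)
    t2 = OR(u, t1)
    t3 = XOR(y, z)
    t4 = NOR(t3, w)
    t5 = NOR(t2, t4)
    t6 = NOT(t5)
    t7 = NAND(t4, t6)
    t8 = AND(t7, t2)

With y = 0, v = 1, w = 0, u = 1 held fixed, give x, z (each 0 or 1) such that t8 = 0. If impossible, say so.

x=1 z=0

Check with y = 0, v = 1, w = 0, u = 1 and x=1, z=0:
t1 = NAND(x, v) = NAND(1, 1) = 0
t2 = OR(u, t1) = OR(1, 0) = 1
t3 = XOR(y, z) = XOR(0, 0) = 0
t4 = NOR(t3, w) = NOR(0, 0) = 1
t5 = NOR(t2, t4) = NOR(1, 1) = 0
t6 = NOT(t5) = NOT 0 = 1
t7 = NAND(t4, t6) = NAND(1, 1) = 0
t8 = AND(t7, t2) = AND(0, 1) = 0
So t8 = 0.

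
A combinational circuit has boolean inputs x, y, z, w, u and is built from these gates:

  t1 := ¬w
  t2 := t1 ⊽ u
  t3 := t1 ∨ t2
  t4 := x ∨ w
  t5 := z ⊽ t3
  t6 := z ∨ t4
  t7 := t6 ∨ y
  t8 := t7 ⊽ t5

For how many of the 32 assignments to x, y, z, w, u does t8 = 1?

t8 = t7 ⊽ t5 must be 1, so both t7 = 0 and t5 = 0.
t7 = t6 ∨ y must be 0, so both t6 = 0 and y = 0.
Satisfying assignments:
  x=0, y=0, z=0, w=0, u=0
  x=0, y=0, z=0, w=0, u=1

2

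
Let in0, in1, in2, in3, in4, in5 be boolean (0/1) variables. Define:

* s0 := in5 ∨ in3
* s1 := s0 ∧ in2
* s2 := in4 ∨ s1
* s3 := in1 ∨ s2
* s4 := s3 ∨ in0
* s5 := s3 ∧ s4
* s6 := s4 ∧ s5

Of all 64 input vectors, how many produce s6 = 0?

s6 = s4 ∧ s5 must be 0, so at least one of s4, s5 is 0.
Enumerating the 64 input combinations, 10 give s6 = 0 and 54 give s6 = 1.

10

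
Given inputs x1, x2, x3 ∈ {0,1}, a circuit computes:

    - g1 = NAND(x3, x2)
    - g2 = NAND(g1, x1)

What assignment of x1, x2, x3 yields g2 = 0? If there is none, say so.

g2 = NAND(g1, x1) must be 0, so both g1 = 1 and x1 = 1.
g1 = NAND(x3, x2) must be 1, so at least one of x3, x2 is 0.
Check with x1=1, x2=0, x3=1:
g1 = NAND(x3, x2) = NAND(1, 0) = 1
g2 = NAND(g1, x1) = NAND(1, 1) = 0
So g2 = 0 as required.

x1=1, x2=0, x3=1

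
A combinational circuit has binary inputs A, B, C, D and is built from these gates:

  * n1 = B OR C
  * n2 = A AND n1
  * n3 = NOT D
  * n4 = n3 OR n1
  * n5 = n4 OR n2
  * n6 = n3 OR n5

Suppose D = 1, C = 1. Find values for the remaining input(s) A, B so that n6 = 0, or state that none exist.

With D = 1, C = 1 fixed, none of the 4 settings of A, B give n6 = 0.
For example, with A=0, B=1:
n1 = B OR C = 1 OR 1 = 1
n2 = A AND n1 = 0 AND 1 = 0
n3 = NOT D = NOT 1 = 0
n4 = n3 OR n1 = 0 OR 1 = 1
n5 = n4 OR n2 = 1 OR 0 = 1
n6 = n3 OR n5 = 0 OR 1 = 1
giving n6 = 1 ≠ 0.

no solution exists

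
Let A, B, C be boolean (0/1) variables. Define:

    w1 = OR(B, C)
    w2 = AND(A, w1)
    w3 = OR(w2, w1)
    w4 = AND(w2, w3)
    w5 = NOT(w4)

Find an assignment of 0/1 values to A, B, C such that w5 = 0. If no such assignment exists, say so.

w5 = NOT(w4) must be 0, so w4 = 1.
w4 = AND(w2, w3) must be 1, so both w2 = 1 and w3 = 1.
w2 = AND(A, w1) must be 1, so both A = 1 and w1 = 1.
Check with A=1 B=1 C=0:
w1 = OR(B, C) = OR(1, 0) = 1
w2 = AND(A, w1) = AND(1, 1) = 1
w3 = OR(w2, w1) = OR(1, 1) = 1
w4 = AND(w2, w3) = AND(1, 1) = 1
w5 = NOT(w4) = NOT 1 = 0
So w5 = 0 as required.

A=1 B=1 C=0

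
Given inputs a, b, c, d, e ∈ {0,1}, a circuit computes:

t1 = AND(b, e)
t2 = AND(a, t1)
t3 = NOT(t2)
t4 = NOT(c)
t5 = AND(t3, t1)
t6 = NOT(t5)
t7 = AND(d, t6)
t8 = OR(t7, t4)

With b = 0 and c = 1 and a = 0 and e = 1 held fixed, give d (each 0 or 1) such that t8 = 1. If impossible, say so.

d=1

t8 = OR(t7, t4) must be 1, so at least one of t7, t4 is 1.
Check with b = 0 and c = 1 and a = 0 and e = 1 and d=1:
t1 = AND(b, e) = AND(0, 1) = 0
t2 = AND(a, t1) = AND(0, 0) = 0
t3 = NOT(t2) = NOT 0 = 1
t4 = NOT(c) = NOT 1 = 0
t5 = AND(t3, t1) = AND(1, 0) = 0
t6 = NOT(t5) = NOT 0 = 1
t7 = AND(d, t6) = AND(1, 1) = 1
t8 = OR(t7, t4) = OR(1, 0) = 1
So t8 = 1.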